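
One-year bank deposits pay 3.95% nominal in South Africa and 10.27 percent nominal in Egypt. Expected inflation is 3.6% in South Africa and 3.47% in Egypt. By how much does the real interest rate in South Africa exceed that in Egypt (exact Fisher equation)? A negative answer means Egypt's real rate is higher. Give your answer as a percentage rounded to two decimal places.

-6.23%

South Africa: (1 + 0.0395)/(1 + 0.0360) − 1 = 0.3378%
Egypt: (1 + 0.1027)/(1 + 0.0347) − 1 = 6.5720%
Differential = 0.3378% − 6.5720% = -6.2341% → -6.23%.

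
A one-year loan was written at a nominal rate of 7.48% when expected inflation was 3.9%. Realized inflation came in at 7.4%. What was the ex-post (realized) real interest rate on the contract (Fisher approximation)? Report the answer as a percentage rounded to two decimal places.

0.08%

Ex-post: 7.48% − 7.4% = 0.080%
So the realized real rate is 0.08%.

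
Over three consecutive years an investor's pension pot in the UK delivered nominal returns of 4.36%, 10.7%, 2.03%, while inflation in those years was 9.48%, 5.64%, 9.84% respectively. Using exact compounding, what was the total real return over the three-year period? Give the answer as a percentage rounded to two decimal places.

-7.21%

Nominal growth factor = 1.0436 × 1.1070 × 1.0203 = 1.178717
Price-level growth factor = 1.0948 × 1.0564 × 1.0984 = 1.270351
Real growth factor = 1.178717 / 1.270351 = 0.927867
Total real return = 0.927867 − 1 → -7.21%.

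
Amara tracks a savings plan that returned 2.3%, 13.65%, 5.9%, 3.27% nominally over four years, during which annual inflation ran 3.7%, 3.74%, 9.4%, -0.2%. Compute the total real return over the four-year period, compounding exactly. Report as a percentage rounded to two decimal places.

Nominal growth factor = 1.0230 × 1.1365 × 1.0590 × 1.0327 = 1.271497
Price-level growth factor = 1.0370 × 1.0374 × 1.0940 × 0.9980 = 1.174554
Real growth factor = 1.271497 / 1.174554 = 1.082536
Total real return = 1.082536 − 1 → 8.25%.

8.25%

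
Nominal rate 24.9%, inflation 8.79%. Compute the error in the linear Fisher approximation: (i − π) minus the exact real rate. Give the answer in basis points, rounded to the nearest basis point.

130 basis points

Approximate: r ≈ 24.900% − 8.790% = 16.1100%
Exact: (1 + 0.2490)/(1 + 0.0879) − 1 = 14.8083%
Error = 16.1100% − 14.8083% = 1.3017% → 130 basis points.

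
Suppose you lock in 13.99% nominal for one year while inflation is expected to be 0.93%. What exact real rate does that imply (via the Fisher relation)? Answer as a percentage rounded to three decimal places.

By the Fisher relation, 1 + r = (1 + i)/(1 + π).
1 + r = 1.13990 / 1.00930 = 1.129397
r = 1.129397 − 1 = 12.9397%, i.e. 12.940%.

12.940%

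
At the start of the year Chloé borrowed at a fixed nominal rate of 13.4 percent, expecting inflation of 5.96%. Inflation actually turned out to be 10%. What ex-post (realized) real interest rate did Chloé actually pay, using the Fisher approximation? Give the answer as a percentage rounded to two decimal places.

3.40%

Ex-post: 13.4% − 10% = 3.400%
So the realized real rate is 3.40%.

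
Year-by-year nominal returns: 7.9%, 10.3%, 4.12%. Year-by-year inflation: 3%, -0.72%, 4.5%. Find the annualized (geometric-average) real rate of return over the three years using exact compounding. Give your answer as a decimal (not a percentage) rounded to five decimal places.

Nominal growth factor = 1.0790 × 1.1030 × 1.0412 = 1.23917064
Price-level growth factor = 1.0300 × 0.9928 × 1.0450 = 1.06860028
Real growth factor = 1.23917064 / 1.06860028 = 1.15962036
Annualized real rate = 1.15962036^(1/3) − 1 = 5.0603% → 0.05060.

0.05060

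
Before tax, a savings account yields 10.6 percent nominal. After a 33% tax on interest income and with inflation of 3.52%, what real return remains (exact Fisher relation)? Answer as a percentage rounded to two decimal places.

3.46%

After-tax nominal return = 10.6% × (1 − 0.33) = 7.1020%.
1 + r = 1.07102 / 1.03520 = 1.034602
After-tax real rate = 1.034602 − 1 → 3.46%.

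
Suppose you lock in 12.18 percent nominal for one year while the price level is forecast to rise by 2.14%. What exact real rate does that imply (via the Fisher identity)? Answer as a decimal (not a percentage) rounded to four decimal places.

By the Fisher identity, 1 + r = (1 + i)/(1 + π).
1 + r = 1.12180 / 1.02140 = 1.098296
r = 1.098296 − 1 = 9.8296%, i.e. 0.0983.

0.0983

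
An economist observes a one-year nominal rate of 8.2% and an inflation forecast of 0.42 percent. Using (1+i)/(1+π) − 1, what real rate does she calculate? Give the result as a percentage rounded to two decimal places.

By the Fisher relation, 1 + r = (1 + i)/(1 + π).
1 + r = 1.08200 / 1.00420 = 1.077475
r = 1.077475 − 1 = 7.7475%, i.e. 7.75%.

7.75%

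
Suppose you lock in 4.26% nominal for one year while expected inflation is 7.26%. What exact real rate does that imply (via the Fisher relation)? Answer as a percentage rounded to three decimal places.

-2.797%

By the Fisher relation, 1 + r = (1 + i)/(1 + π).
1 + r = 1.04260 / 1.07260 = 0.972031
r = 0.972031 − 1 = -2.7969%, i.e. -2.797%.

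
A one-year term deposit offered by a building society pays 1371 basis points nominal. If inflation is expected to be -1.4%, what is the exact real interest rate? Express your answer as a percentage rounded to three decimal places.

By the Fisher equation, 1 + r = (1 + i)/(1 + π).
1 + r = 1.13710 / 0.98600 = 1.1532454
r = 1.1532454 − 1 = 15.32454%, i.e. 15.325%.

15.325%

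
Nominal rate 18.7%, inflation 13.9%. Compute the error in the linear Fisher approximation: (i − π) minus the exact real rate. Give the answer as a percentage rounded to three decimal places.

Approximate: r ≈ 18.700% − 13.900% = 4.8000%
Exact: (1 + 0.1870)/(1 + 0.1390) − 1 = 4.2142%
Error = 4.8000% − 4.2142% = 0.5858% → 0.586%.

0.586%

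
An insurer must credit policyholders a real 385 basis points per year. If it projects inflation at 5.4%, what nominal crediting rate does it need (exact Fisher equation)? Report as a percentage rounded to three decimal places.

9.458%

(1 + i) = (1 + r)(1 + π) = 1.03850 × 1.05400 = 1.094579
i = 1.094579 − 1, so the required nominal rate is 9.458%.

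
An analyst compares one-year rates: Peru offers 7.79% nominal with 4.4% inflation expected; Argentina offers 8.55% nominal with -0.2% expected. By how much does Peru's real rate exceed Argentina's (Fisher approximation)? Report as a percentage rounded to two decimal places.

-5.36%

Peru: 7.79% − 4.4% = 3.390%
Argentina: 8.55% − (-0.2%) = 8.750%
Differential = -5.360% → -5.36%.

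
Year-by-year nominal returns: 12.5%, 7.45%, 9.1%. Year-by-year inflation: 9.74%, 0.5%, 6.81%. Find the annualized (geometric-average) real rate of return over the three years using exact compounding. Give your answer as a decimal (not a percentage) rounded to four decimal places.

Compound the nominal returns: 1.1250 × 1.0745 × 1.0910 = 1.31881444.
Compound inflation: 1.0974 × 1.0050 × 1.0681 = 1.17799360.
Deflate: 1.31881444 / 1.17799360 = 1.11954295.
Annualized real rate = 1.11954295^(1/3) − 1 = 3.8358% → 0.0384.

0.0384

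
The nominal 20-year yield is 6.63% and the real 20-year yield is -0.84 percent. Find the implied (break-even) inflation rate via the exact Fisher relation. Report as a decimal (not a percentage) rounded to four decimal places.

0.0753

(1 + π) = (1 + i)/(1 + r) = 1.06630 / 0.99160 = 1.075333
Break-even inflation = 1.075333 − 1 → 0.0753.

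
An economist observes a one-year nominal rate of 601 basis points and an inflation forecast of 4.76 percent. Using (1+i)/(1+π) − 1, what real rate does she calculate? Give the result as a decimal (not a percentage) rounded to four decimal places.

1 + r = 1.06010 / 1.04760 = 1.011932
r = 1.011932 − 1 = 1.1932%, i.e. 0.0119.

0.0119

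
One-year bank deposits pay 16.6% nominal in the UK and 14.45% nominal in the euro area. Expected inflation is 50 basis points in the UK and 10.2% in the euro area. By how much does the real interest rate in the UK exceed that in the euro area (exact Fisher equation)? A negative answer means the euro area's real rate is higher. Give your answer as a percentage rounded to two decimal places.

12.16%

The UK: (1 + 0.1660)/(1 + 0.0050) − 1 = 16.0199%
The euro area: (1 + 0.1445)/(1 + 0.1020) − 1 = 3.8566%
Differential = 16.0199% − 3.8566% = 12.1633% → 12.16%.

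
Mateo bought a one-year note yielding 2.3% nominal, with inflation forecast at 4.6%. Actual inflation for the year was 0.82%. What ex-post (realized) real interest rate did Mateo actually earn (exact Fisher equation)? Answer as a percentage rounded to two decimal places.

1.47%

Ex-post: (1 + 0.0230)/(1 + 0.0082) − 1 = 1.4680%
So the realized real rate is 1.47%.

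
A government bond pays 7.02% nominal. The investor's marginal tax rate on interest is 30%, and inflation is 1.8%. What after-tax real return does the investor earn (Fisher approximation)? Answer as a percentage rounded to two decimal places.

After-tax nominal return = 7.02% × (1 − 0.3) = 4.9140%.
r ≈ 4.9140% − 1.8% → 3.11%.

3.11%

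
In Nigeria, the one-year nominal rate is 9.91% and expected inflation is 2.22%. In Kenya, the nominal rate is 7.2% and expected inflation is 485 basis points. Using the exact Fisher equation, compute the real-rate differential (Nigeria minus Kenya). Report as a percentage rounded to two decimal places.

Nigeria: (1 + 0.0991)/(1 + 0.0222) − 1 = 7.5230%
Kenya: (1 + 0.0720)/(1 + 0.0485) − 1 = 2.2413%
Differential = 7.5230% − 2.2413% = 5.2817% → 5.28%.

5.28%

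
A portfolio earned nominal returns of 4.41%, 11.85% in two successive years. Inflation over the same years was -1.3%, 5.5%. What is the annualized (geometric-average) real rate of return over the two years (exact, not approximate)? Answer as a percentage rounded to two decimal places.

Compound the nominal returns: 1.0441 × 1.1185 = 1.16782585.
Compound inflation: 0.9870 × 1.0550 = 1.04128500.
Deflate: 1.16782585 / 1.04128500 = 1.12152374.
Annualized real rate = 1.12152374^(1/2) − 1 = 5.9020% → 5.90%.

5.90%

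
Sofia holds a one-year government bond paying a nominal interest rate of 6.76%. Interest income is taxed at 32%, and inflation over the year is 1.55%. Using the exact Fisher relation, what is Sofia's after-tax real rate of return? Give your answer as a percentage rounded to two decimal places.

3.00%

After-tax nominal return = 6.76% × (1 − 0.32) = 4.5968%.
1 + r = 1.045968 / 1.01550 = 1.030003
After-tax real rate = 1.030003 − 1 → 3.00%.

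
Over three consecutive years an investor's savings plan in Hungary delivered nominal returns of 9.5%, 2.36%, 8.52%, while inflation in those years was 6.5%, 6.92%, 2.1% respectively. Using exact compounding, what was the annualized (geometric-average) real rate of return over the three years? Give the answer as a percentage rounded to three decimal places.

Nominal growth factor = 1.0950 × 1.0236 × 1.0852 = 1.21633774
Price-level growth factor = 1.0650 × 1.0692 × 1.0210 = 1.16261066
Real growth factor = 1.21633774 / 1.16261066 = 1.04621244
Annualized real rate = 1.04621244^(1/3) − 1 = 1.5173% → 1.517%.

1.517%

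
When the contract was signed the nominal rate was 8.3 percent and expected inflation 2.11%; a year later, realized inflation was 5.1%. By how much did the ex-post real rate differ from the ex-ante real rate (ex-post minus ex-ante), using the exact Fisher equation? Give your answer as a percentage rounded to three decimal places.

-3.017%

Ex-ante: (1 + 0.0830)/(1 + 0.0211) − 1 = 6.0621%
Ex-post: (1 + 0.0830)/(1 + 0.0510) − 1 = 3.0447%
Difference (ex-post − ex-ante) = -3.0174% → -3.017%.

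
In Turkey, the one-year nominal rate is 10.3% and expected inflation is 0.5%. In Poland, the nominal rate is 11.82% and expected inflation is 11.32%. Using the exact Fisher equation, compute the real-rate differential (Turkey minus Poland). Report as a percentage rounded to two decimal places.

9.30%

Turkey: (1 + 0.1030)/(1 + 0.0050) − 1 = 9.7512%
Poland: (1 + 0.1182)/(1 + 0.1132) − 1 = 0.4492%
Differential = 9.7512% − 0.4492% = 9.3021% → 9.30%.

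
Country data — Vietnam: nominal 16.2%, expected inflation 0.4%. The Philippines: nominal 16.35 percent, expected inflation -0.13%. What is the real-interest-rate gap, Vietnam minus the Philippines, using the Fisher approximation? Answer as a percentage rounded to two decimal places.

Vietnam: 16.2% − 0.4% = 15.800%
The Philippines: 16.35% − (-0.13%) = 16.480%
Differential = -0.680% → -0.68%.

-0.68%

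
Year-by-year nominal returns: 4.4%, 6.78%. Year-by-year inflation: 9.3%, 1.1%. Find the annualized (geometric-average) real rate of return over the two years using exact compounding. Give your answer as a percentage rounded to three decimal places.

Compound the nominal returns: 1.0440 × 1.0678 = 1.11478320.
Compound inflation: 1.0930 × 1.0110 = 1.10502300.
Deflate: 1.11478320 / 1.10502300 = 1.00883258.
Annualized real rate = 1.00883258^(1/2) − 1 = 0.4407% → 0.441%.

0.441%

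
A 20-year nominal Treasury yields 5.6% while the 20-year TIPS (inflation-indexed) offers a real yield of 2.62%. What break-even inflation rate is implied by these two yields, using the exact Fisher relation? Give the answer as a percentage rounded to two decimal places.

2.90%

(1 + π) = (1 + i)/(1 + r) = 1.05600 / 1.02620 = 1.029039
Break-even inflation = 1.029039 − 1 → 2.90%.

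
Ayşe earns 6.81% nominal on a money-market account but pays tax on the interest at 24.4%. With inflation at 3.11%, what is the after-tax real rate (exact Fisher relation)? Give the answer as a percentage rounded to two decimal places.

1.98%

After-tax nominal return = 6.81% × (1 − 0.244) = 5.14836%.
1 + r = 1.0514836 / 1.03110 = 1.019769
After-tax real rate = 1.019769 − 1 → 1.98%.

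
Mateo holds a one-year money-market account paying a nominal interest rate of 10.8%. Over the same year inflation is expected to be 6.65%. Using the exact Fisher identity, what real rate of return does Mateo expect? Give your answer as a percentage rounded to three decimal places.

3.891%

By the Fisher identity, 1 + r = (1 + i)/(1 + π).
1 + r = 1.10800 / 1.06650 = 1.038912
r = 1.038912 − 1 = 3.8912%, i.e. 3.891%.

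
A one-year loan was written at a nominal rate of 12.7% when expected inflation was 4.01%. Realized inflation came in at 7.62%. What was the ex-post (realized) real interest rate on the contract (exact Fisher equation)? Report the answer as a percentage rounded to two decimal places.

Ex-post: (1 + 0.1270)/(1 + 0.0762) − 1 = 4.7203%
So the realized real rate is 4.72%.

4.72%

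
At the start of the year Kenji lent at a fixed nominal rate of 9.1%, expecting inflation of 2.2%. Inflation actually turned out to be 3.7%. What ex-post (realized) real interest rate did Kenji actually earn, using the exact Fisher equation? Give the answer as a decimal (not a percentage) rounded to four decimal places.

Ex-post: (1 + 0.0910)/(1 + 0.0370) − 1 = 5.2073%
So the realized real rate is 0.0521.

0.0521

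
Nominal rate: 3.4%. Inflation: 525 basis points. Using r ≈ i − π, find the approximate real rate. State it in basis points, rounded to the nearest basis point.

-185 basis points

r ≈ i − π = 3.4% − 5.25% = -185 basis points.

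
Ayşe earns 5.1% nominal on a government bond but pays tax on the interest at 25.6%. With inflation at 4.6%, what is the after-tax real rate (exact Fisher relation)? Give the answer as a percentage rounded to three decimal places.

-0.770%

After-tax nominal return = 5.1% × (1 − 0.256) = 3.7944%.
1 + r = 1.037944 / 1.04600 = 0.992298
After-tax real rate = 0.992298 − 1 → -0.770%.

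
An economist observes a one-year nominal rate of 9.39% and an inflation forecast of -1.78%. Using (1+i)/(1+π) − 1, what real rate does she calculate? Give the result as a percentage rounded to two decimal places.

By the Fisher equation, 1 + r = (1 + i)/(1 + π).
1 + r = 1.09390 / 0.98220 = 1.113724
r = 1.113724 − 1 = 11.3724%, i.e. 11.37%.

11.37%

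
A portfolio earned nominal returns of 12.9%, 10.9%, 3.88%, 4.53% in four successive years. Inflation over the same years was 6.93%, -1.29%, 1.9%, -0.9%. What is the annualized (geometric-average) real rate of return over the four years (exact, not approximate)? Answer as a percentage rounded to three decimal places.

6.273%

Nominal growth factor = 1.1290 × 1.1090 × 1.0388 × 1.0453 = 1.35956000
Price-level growth factor = 1.0693 × 0.9871 × 1.0190 × 0.9910 = 1.06588060
Real growth factor = 1.35956000 / 1.06588060 = 1.27552749
Annualized real rate = 1.27552749^(1/4) − 1 = 6.2729% → 6.273%.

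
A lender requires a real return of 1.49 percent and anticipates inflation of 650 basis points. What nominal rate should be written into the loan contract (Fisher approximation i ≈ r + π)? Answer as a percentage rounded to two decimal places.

i ≈ r + π = 1.49% + 6.5% = 7.99%.

7.99%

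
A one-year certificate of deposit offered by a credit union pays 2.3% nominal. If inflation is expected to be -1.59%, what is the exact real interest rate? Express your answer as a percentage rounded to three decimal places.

3.953%

By the Fisher identity, 1 + r = (1 + i)/(1 + π).
1 + r = 1.02300 / 0.98410 = 1.039529
r = 1.039529 − 1 = 3.9529%, i.e. 3.953%.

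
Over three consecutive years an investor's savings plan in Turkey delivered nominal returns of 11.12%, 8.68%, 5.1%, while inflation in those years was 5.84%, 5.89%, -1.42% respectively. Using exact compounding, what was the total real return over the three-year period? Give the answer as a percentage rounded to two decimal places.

Nominal growth factor = 1.1112 × 1.0868 × 1.0510 = 1.269242
Price-level growth factor = 1.0584 × 1.0589 × 0.9858 = 1.104825
Real growth factor = 1.269242 / 1.104825 = 1.148817
Total real return = 1.148817 − 1 → 14.88%.

14.88%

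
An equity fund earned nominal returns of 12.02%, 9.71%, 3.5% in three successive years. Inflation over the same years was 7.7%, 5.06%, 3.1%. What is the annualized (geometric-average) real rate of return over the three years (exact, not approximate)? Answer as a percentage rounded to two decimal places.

2.93%

Compound the nominal returns: 1.1202 × 1.0971 × 1.0350 = 1.27198542.
Compound inflation: 1.0770 × 1.0506 × 1.0310 = 1.16657258.
Deflate: 1.27198542 / 1.16657258 = 1.09036115.
Annualized real rate = 1.09036115^(1/3) − 1 = 2.9256% → 2.93%.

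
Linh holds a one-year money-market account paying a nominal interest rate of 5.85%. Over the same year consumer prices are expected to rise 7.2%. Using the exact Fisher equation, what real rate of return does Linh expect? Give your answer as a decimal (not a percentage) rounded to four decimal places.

-0.0126

By the Fisher equation, 1 + r = (1 + i)/(1 + π).
1 + r = 1.05850 / 1.07200 = 0.987407
r = 0.987407 − 1 = -1.2593%, i.e. -0.0126.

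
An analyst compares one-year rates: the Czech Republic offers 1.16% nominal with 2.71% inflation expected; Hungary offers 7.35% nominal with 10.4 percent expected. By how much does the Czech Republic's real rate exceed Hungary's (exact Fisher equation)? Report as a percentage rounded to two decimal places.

1.25%

The Czech Republic: (1 + 0.0116)/(1 + 0.0271) − 1 = -1.5091%
Hungary: (1 + 0.0735)/(1 + 0.1040) − 1 = -2.7627%
Differential = -1.5091% − (-2.7627%) = 1.2536% → 1.25%.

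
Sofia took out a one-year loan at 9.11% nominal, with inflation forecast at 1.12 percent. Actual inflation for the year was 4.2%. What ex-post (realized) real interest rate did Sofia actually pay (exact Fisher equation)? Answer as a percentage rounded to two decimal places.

4.71%

Ex-post: (1 + 0.0911)/(1 + 0.0420) − 1 = 4.7121%
So the realized real rate is 4.71%.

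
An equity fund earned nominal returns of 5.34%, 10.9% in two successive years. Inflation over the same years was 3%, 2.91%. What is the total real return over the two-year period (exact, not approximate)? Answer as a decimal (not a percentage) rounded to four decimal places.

0.1021

Compound the nominal returns: 1.0534 × 1.1090 = 1.168221.
Compound inflation: 1.0300 × 1.0291 = 1.059973.
Deflate: 1.168221 / 1.059973 = 1.102123.
Total real return = 1.102123 − 1 → 0.1021.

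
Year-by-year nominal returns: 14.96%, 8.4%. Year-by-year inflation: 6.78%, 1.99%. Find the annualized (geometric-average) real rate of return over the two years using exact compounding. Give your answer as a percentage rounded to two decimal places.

Compound the nominal returns: 1.1496 × 1.0840 = 1.24616640.
Compound inflation: 1.0678 × 1.0199 = 1.08904922.
Deflate: 1.24616640 / 1.08904922 = 1.14427005.
Annualized real rate = 1.14427005^(1/2) − 1 = 6.9706% → 6.97%.

6.97%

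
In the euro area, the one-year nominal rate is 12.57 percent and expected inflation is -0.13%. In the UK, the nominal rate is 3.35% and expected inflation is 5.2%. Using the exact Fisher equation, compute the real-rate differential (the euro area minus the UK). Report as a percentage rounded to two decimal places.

The euro area: (1 + 0.1257)/(1 − 0.0013) − 1 = 12.7165%
The UK: (1 + 0.0335)/(1 + 0.0520) − 1 = -1.7586%
Differential = 12.7165% − (-1.7586%) = 14.4751% → 14.48%.

14.48%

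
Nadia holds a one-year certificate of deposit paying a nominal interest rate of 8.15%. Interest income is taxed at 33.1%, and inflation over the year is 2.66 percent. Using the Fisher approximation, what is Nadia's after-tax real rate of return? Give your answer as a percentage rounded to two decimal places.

After-tax nominal return = 8.15% × (1 − 0.331) = 5.45235%.
r ≈ 5.45235% − 2.66% → 2.79%.

2.79%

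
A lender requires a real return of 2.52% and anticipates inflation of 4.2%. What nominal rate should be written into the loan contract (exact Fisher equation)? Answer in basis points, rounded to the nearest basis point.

(1 + i) = (1 + r)(1 + π) = 1.02520 × 1.04200 = 1.0682584
i = 1.0682584 − 1, so the required nominal rate is 683 basis points.

683 basis points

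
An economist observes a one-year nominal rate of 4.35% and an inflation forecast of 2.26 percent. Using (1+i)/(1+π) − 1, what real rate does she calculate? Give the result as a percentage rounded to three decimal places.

By the Fisher identity, 1 + r = (1 + i)/(1 + π).
1 + r = 1.04350 / 1.02260 = 1.020438
r = 1.020438 − 1 = 2.0438%, i.e. 2.044%.

2.044%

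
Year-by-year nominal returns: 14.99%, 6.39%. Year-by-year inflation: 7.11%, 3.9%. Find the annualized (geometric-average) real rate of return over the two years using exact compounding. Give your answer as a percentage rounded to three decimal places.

4.847%

Compound the nominal returns: 1.1499 × 1.0639 = 1.22337861.
Compound inflation: 1.0711 × 1.0390 = 1.11287290.
Deflate: 1.22337861 / 1.11287290 = 1.09929769.
Annualized real rate = 1.09929769^(1/2) − 1 = 4.8474% → 4.847%.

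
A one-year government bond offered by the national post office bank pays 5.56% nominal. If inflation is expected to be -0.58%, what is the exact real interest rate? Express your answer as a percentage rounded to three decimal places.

By the Fisher relation, 1 + r = (1 + i)/(1 + π).
1 + r = 1.05560 / 0.99420 = 1.061758
r = 1.061758 − 1 = 6.1758%, i.e. 6.176%.

6.176%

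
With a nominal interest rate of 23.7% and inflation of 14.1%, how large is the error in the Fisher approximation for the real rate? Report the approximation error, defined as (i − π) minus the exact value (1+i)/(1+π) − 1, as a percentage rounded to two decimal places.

1.19%

Approximate: r ≈ 23.700% − 14.100% = 9.6000%
Exact: (1 + 0.2370)/(1 + 0.1410) − 1 = 8.4137%
Error = 9.6000% − 8.4137% = 1.1863% → 1.19%.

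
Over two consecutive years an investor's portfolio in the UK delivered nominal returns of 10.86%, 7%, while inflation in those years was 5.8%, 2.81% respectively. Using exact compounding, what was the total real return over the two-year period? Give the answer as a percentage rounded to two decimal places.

9.05%

Nominal growth factor = 1.1086 × 1.0700 = 1.186202
Price-level growth factor = 1.0580 × 1.0281 = 1.087730
Real growth factor = 1.186202 / 1.087730 = 1.090530
Total real return = 1.090530 − 1 → 9.05%.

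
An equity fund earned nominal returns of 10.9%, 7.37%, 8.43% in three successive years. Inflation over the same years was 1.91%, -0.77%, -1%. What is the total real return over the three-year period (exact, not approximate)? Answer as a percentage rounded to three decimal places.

Compound the nominal returns: 1.1090 × 1.0737 × 1.0843 = 1.291112.
Compound inflation: 1.0191 × 0.9923 × 0.9900 = 1.001140.
Deflate: 1.291112 / 1.001140 = 1.289641.
Total real return = 1.289641 − 1 → 28.964%.

28.964%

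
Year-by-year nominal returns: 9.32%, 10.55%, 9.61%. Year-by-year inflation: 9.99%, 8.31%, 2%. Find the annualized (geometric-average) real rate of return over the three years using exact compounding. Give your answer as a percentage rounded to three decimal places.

Nominal growth factor = 1.0932 × 1.1055 × 1.0961 = 1.32467258
Price-level growth factor = 1.0999 × 1.0831 × 1.0200 = 1.21512772
Real growth factor = 1.32467258 / 1.21512772 = 1.09015090
Annualized real rate = 1.09015090^(1/3) − 1 = 2.9190% → 2.919%.

2.919%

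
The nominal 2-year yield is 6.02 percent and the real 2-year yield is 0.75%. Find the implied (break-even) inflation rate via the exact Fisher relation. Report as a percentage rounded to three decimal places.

(1 + π) = (1 + i)/(1 + r) = 1.06020 / 1.00750 = 1.052308
Break-even inflation = 1.052308 − 1 → 5.231%.

5.231%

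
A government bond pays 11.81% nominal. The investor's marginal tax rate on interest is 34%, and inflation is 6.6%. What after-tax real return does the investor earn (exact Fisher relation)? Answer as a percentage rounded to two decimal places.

After-tax nominal return = 11.81% × (1 − 0.34) = 7.7946%.
1 + r = 1.077946 / 1.06600 = 1.011206
After-tax real rate = 1.011206 − 1 → 1.12%.

1.12%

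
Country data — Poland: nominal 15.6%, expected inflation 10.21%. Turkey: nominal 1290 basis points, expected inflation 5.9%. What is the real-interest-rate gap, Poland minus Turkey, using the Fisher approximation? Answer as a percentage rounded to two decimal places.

Poland: 15.6% − 10.21% = 5.390%
Turkey: 12.9% − 5.9% = 7.000%
Differential = -1.610% → -1.61%.

-1.61%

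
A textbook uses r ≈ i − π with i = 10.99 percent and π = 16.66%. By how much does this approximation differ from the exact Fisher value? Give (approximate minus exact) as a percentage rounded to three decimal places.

-0.810%

Approximate: r ≈ 10.990% − 16.660% = -5.6700%
Exact: (1 + 0.1099)/(1 + 0.1666) − 1 = -4.8603%
Error = -5.6700% − (-4.8603%) = -0.8097% → -0.810%.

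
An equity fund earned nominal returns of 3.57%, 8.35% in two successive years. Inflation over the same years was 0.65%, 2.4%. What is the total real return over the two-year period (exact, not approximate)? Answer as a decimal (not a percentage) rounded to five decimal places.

Compound the nominal returns: 1.0357 × 1.0835 = 1.122181.
Compound inflation: 1.0065 × 1.0240 = 1.030656.
Deflate: 1.122181 / 1.030656 = 1.088803.
Total real return = 1.088803 − 1 → 0.08880.

0.08880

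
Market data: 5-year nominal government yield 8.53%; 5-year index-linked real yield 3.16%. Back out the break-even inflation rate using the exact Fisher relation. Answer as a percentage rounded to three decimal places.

5.206%

(1 + π) = (1 + i)/(1 + r) = 1.08530 / 1.03160 = 1.0520551
Break-even inflation = 1.0520551 − 1 → 5.206%.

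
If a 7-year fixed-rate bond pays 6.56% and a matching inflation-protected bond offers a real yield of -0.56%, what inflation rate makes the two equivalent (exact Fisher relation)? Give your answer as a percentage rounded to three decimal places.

(1 + π) = (1 + i)/(1 + r) = 1.06560 / 0.99440 = 1.071601
Break-even inflation = 1.071601 − 1 → 7.160%.

7.160%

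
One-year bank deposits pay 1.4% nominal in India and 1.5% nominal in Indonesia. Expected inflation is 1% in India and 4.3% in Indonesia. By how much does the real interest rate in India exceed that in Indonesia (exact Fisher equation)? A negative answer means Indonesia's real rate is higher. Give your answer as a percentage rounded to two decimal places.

India: (1 + 0.0140)/(1 + 0.0100) − 1 = 0.3960%
Indonesia: (1 + 0.0150)/(1 + 0.0430) − 1 = -2.6846%
Differential = 0.3960% − (-2.6846%) = 3.0806% → 3.08%.

3.08%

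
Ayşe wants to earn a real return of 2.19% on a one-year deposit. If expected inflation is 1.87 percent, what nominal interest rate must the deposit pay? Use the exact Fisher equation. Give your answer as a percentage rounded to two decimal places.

(1 + i) = (1 + r)(1 + π) = 1.02190 × 1.01870 = 1.04100953
i = 1.04100953 − 1, so the required nominal rate is 4.10%.

4.10%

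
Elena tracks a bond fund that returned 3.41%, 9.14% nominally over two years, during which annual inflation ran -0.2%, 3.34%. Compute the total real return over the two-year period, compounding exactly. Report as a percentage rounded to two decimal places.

Nominal growth factor = 1.0341 × 1.0914 = 1.128617
Price-level growth factor = 0.9980 × 1.0334 = 1.031333
Real growth factor = 1.128617 / 1.031333 = 1.094328
Total real return = 1.094328 − 1 → 9.43%.

9.43%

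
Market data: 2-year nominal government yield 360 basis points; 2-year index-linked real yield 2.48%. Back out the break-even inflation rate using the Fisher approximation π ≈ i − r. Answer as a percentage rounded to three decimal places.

π ≈ i − r = 3.6% − 2.48% → 1.120%.

1.120%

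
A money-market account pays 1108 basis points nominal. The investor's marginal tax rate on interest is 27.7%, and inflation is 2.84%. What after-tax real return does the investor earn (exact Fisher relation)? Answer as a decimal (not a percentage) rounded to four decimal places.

After-tax nominal return = 11.08% × (1 − 0.277) = 8.01084%.
1 + r = 1.0801084 / 1.02840 = 1.050280
After-tax real rate = 1.050280 − 1 → 0.0503.

0.0503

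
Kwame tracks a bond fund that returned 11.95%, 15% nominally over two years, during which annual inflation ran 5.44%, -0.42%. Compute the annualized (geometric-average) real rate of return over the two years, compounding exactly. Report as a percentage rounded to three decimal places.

10.732%

Compound the nominal returns: 1.1195 × 1.1500 = 1.28742500.
Compound inflation: 1.0544 × 0.9958 = 1.04997152.
Deflate: 1.28742500 / 1.04997152 = 1.22615231.
Annualized real rate = 1.22615231^(1/2) − 1 = 10.7318% → 10.732%.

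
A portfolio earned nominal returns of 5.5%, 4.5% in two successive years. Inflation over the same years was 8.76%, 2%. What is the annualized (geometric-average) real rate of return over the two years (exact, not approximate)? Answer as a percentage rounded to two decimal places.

Nominal growth factor = 1.0550 × 1.0450 = 1.10247500
Price-level growth factor = 1.0876 × 1.0200 = 1.10935200
Real growth factor = 1.10247500 / 1.10935200 = 0.99380089
Annualized real rate = 0.99380089^(1/2) − 1 = -0.3104% → -0.31%.

-0.31%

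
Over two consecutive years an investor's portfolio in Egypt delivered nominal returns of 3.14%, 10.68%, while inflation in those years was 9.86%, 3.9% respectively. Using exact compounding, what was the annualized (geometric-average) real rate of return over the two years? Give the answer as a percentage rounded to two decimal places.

0.00%

Compound the nominal returns: 1.0314 × 1.1068 = 1.14155352.
Compound inflation: 1.0986 × 1.0390 = 1.14144540.
Deflate: 1.14155352 / 1.14144540 = 1.00009472.
Annualized real rate = 1.00009472^(1/2) − 1 = 0.0047% → 0.00%.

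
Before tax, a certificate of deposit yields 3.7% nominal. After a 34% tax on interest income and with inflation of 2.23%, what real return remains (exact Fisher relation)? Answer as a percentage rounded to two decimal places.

After-tax nominal return = 3.7% × (1 − 0.34) = 2.4420%.
1 + r = 1.02442 / 1.02230 = 1.002074
After-tax real rate = 1.002074 − 1 → 0.21%.

0.21%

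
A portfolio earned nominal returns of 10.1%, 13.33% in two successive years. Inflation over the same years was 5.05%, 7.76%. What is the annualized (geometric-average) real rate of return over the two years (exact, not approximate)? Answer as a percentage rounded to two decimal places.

4.99%

Nominal growth factor = 1.1010 × 1.1333 = 1.24776330
Price-level growth factor = 1.0505 × 1.0776 = 1.13201880
Real growth factor = 1.24776330 / 1.13201880 = 1.10224609
Annualized real rate = 1.10224609^(1/2) − 1 = 4.9879% → 4.99%.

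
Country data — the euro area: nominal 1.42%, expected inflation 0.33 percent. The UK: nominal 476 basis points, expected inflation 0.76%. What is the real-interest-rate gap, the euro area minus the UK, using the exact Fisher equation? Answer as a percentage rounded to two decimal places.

-2.88%

The euro area: (1 + 0.0142)/(1 + 0.0033) − 1 = 1.0864%
The UK: (1 + 0.0476)/(1 + 0.0076) − 1 = 3.9698%
Differential = 1.0864% − 3.9698% = -2.8834% → -2.88%.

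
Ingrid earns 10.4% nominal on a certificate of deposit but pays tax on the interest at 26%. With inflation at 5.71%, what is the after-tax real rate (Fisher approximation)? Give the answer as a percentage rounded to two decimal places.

After-tax nominal return = 10.4% × (1 − 0.26) = 7.6960%.
r ≈ 7.6960% − 5.71% → 1.99%.

1.99%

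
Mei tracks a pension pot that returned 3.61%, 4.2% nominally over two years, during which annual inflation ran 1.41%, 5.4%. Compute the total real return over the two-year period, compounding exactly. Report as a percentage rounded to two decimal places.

Nominal growth factor = 1.0361 × 1.0420 = 1.079616
Price-level growth factor = 1.0141 × 1.0540 = 1.068861
Real growth factor = 1.079616 / 1.068861 = 1.010062
Total real return = 1.010062 − 1 → 1.01%.

1.01%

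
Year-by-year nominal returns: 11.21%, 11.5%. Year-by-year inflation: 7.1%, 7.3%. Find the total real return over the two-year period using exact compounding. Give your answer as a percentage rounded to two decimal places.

Nominal growth factor = 1.1121 × 1.1150 = 1.239992
Price-level growth factor = 1.0710 × 1.0730 = 1.149183
Real growth factor = 1.239992 / 1.149183 = 1.079020
Total real return = 1.079020 − 1 → 7.90%.

7.90%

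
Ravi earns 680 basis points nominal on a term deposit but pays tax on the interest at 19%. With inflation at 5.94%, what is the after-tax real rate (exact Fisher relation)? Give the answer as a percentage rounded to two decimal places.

-0.41%

After-tax nominal return = 6.8% × (1 − 0.19) = 5.5080%.
1 + r = 1.05508 / 1.05940 = 0.995922
After-tax real rate = 0.995922 − 1 → -0.41%.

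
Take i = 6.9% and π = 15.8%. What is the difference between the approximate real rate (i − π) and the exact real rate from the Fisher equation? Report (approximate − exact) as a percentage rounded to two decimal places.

Approximate: r ≈ 6.900% − 15.800% = -8.9000%
Exact: (1 + 0.0690)/(1 + 0.1580) − 1 = -7.6857%
Error = -8.9000% − (-7.6857%) = -1.2143% → -1.21%.

-1.21%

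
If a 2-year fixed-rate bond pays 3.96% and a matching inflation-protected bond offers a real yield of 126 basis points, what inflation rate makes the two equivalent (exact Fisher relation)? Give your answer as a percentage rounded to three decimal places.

(1 + π) = (1 + i)/(1 + r) = 1.03960 / 1.01260 = 1.026664
Break-even inflation = 1.026664 − 1 → 2.666%.

2.666%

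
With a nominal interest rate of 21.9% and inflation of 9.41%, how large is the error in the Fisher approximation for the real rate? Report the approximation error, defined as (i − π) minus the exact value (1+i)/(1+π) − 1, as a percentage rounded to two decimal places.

Approximate: r ≈ 21.900% − 9.410% = 12.4900%
Exact: (1 + 0.2190)/(1 + 0.0941) − 1 = 11.4158%
Error = 12.4900% − 11.4158% = 1.0742% → 1.07%.

1.07%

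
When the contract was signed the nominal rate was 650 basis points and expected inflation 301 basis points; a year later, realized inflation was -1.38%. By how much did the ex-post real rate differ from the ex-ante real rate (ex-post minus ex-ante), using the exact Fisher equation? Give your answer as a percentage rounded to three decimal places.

Ex-ante: (1 + 0.0650)/(1 + 0.0301) − 1 = 3.3880%
Ex-post: (1 + 0.0650)/(1 − 0.0138) − 1 = 7.9903%
Difference (ex-post − ex-ante) = 4.6022% → 4.602%.

4.602%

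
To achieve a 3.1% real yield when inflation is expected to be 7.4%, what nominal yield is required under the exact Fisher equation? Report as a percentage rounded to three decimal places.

10.729%

(1 + i) = (1 + r)(1 + π) = 1.03100 × 1.07400 = 1.107294
i = 1.107294 − 1, so the required nominal rate is 10.729%.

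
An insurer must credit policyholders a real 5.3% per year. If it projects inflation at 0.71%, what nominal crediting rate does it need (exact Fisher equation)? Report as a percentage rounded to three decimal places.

(1 + i) = (1 + r)(1 + π) = 1.05300 × 1.00710 = 1.0604763
i = 1.0604763 − 1, so the required nominal rate is 6.048%.

6.048%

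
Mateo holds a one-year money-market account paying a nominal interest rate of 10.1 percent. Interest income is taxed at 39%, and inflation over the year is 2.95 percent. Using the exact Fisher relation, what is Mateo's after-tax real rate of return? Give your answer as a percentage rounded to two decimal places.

3.12%

After-tax nominal return = 10.1% × (1 − 0.39) = 6.1610%.
1 + r = 1.06161 / 1.02950 = 1.031190
After-tax real rate = 1.031190 − 1 → 3.12%.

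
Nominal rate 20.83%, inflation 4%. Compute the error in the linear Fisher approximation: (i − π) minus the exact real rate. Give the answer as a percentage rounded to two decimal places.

0.65%

Approximate: r ≈ 20.830% − 4.000% = 16.8300%
Exact: (1 + 0.2083)/(1 + 0.0400) − 1 = 16.1827%
Error = 16.8300% − 16.1827% = 0.6473% → 0.65%.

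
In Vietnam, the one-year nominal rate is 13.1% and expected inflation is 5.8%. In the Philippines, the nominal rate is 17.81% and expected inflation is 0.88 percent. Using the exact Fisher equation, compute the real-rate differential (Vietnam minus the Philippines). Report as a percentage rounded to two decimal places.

Vietnam: (1 + 0.1310)/(1 + 0.0580) − 1 = 6.8998%
The Philippines: (1 + 0.1781)/(1 + 0.0088) − 1 = 16.7823%
Differential = 6.8998% − 16.7823% = -9.8825% → -9.88%.

-9.88%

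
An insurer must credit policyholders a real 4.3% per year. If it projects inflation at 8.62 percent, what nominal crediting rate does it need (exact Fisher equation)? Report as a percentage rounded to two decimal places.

(1 + i) = (1 + r)(1 + π) = 1.04300 × 1.08620 = 1.1329066
i = 1.1329066 − 1, so the required nominal rate is 13.29%.

13.29%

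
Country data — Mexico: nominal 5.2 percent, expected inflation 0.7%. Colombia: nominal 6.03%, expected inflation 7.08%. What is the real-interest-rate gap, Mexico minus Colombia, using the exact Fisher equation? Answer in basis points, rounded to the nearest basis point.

545 basis points

Mexico: (1 + 0.0520)/(1 + 0.0070) − 1 = 4.4687%
Colombia: (1 + 0.0603)/(1 + 0.0708) − 1 = -0.9806%
Differential = 4.4687% − (-0.9806%) = 5.4493% → 545 basis points.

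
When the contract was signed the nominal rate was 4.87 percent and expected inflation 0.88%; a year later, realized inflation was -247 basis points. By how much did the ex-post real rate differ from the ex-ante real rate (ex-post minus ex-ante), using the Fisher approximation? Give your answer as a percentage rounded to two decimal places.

Ex-ante: 4.87% − 0.88% = 3.990%
Ex-post: 4.87% − (-2.47%) = 7.340%
Difference (ex-post − ex-ante) = 3.3500% → 3.35%.

3.35%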